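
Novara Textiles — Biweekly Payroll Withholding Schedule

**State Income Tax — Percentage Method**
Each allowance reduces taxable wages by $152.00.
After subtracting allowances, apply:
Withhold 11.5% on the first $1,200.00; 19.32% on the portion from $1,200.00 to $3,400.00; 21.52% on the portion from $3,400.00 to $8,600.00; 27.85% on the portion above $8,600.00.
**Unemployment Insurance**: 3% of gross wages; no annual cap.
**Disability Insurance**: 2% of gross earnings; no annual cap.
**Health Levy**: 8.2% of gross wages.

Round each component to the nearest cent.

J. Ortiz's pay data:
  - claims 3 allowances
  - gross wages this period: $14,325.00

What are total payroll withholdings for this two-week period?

$5,040.40

State Income Tax: taxable = $14,325.00 − 3×$152.00 = $13,869.00
  $1,682.08 + 27.85% × ($13,869.00 − $8,600.00) = $1,682.08 + 27.85% × $5,269.00 = $3,149.50
Unemployment Insurance: 3% × $14,325.00 = $429.75
Disability Insurance: 2% × $14,325.00 = $286.50
Health Levy: 8.2% × $14,325.00 = $1,174.65
Total: $3,149.50 + $429.75 + $286.50 + $1,174.65 = $5,040.40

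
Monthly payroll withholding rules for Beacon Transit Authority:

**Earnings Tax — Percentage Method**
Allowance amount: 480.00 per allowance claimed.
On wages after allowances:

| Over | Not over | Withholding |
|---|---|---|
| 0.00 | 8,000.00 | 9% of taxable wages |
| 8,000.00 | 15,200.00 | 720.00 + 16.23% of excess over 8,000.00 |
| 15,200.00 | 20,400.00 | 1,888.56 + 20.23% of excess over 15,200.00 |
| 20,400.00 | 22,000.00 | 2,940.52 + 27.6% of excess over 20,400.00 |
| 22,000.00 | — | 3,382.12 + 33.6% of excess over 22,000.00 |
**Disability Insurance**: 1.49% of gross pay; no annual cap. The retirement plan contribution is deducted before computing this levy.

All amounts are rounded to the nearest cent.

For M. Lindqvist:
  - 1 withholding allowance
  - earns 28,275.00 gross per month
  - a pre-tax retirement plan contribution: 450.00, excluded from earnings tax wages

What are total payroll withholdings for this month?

Earnings Tax: taxable = 28,275.00 − 450.00 − 1×480.00 = 27,345.00
  3,382.12 + 33.6% × (27,345.00 − 22,000.00) = 3,382.12 + 33.6% × 5,345.00 = 5,178.04
Disability Insurance: 1.49% × 27,825.00 = 414.59
Total: 5,178.04 + 414.59 = 5,592.63

5,592.63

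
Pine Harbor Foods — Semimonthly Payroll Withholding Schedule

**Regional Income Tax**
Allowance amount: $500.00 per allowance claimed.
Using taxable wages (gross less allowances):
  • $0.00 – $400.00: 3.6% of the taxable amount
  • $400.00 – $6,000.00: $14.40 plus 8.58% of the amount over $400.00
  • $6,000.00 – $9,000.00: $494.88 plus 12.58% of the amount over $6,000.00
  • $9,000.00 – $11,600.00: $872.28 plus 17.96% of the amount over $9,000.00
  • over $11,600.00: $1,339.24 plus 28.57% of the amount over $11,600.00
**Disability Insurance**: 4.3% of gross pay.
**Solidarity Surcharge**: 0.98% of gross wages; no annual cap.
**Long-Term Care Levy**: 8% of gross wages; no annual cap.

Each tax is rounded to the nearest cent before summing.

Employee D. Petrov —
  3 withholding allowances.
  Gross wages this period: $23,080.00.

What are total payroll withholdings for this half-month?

$7,255.55

Regional Income Tax: taxable = $23,080.00 − 3×$500.00 = $21,580.00
  $1,339.24 + 28.57% × ($21,580.00 − $11,600.00) = $1,339.24 + 28.57% × $9,980.00 = $4,190.53
Disability Insurance: 4.3% × $23,080.00 = $992.44
Solidarity Surcharge: 0.98% × $23,080.00 = $226.18
Long-Term Care Levy: 8% × $23,080.00 = $1,846.40
Total: $4,190.53 + $992.44 + $226.18 + $1,846.40 = $7,255.55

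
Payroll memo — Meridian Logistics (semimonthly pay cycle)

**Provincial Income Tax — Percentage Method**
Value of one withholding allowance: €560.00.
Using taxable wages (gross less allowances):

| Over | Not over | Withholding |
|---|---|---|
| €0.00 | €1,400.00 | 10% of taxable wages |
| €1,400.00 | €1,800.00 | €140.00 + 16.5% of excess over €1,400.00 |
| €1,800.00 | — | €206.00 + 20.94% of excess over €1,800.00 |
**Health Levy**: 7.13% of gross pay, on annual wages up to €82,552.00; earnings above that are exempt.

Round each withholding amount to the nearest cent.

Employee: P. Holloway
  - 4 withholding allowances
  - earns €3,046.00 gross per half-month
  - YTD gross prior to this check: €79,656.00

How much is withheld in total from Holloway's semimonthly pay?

€287.08

Provincial Income Tax: taxable = €3,046.00 − 4×€560.00 = €806.00
  10% × €806.00 = €80.60
Health Levy: cap €82,552.00 − YTD €79,656.00 = €2,896.00 subject; 7.13% × €2,896.00 = €206.48
Total: €80.60 + €206.48 = €287.08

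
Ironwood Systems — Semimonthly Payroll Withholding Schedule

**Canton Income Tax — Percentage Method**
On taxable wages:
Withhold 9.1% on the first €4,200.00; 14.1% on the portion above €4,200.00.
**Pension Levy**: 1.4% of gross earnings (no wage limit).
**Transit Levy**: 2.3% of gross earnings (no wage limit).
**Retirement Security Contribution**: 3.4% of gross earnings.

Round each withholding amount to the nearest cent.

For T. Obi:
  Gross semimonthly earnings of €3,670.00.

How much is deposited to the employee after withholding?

Canton Income Tax: taxable = €3,670.00
  9.1% × €3,670.00 = €333.97
Pension Levy: 1.4% × €3,670.00 = €51.38
Transit Levy: 2.3% × €3,670.00 = €84.41
Retirement Security Contribution: 3.4% × €3,670.00 = €124.78
Total withheld: €333.97 + €51.38 + €84.41 + €124.78 = €594.54
Net pay: €3,670.00 − €594.54 = €3,075.46

€3,075.46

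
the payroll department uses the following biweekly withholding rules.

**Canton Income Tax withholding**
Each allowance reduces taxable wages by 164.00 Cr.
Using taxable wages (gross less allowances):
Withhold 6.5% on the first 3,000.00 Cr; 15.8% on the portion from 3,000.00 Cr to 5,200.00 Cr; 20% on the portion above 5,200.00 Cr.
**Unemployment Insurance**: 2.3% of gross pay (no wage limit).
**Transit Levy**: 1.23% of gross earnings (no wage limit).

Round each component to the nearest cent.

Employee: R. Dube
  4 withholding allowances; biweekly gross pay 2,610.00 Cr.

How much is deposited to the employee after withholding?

Canton Income Tax: taxable = 2,610.00 Cr − 4×164.00 Cr = 1,954.00 Cr
  6.5% × 1,954.00 Cr = 127.01 Cr
Unemployment Insurance: 2.3% × 2,610.00 Cr = 60.03 Cr
Transit Levy: 1.23% × 2,610.00 Cr = 32.10 Cr
Total withheld: 127.01 Cr + 60.03 Cr + 32.10 Cr = 219.14 Cr
Net pay: 2,610.00 Cr − 219.14 Cr = 2,390.86 Cr

2,390.86 Cr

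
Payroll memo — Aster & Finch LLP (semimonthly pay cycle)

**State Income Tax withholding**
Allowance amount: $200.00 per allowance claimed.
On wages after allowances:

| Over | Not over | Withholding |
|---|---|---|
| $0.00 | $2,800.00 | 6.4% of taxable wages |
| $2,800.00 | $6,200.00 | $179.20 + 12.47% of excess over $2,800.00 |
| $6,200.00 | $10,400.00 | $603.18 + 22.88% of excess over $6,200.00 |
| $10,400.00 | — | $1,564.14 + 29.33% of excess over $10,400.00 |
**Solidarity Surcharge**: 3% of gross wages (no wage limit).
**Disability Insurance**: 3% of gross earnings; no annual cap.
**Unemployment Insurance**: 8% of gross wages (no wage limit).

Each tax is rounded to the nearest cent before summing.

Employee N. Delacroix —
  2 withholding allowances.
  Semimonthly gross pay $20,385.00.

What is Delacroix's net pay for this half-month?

$13,155.68

State Income Tax: taxable = $20,385.00 − 2×$200.00 = $19,985.00
  $1,564.14 + 29.33% × ($19,985.00 − $10,400.00) = $1,564.14 + 29.33% × $9,585.00 = $4,375.42
Solidarity Surcharge: 3% × $20,385.00 = $611.55
Disability Insurance: 3% × $20,385.00 = $611.55
Unemployment Insurance: 8% × $20,385.00 = $1,630.80
Total withheld: $4,375.42 + $611.55 + $611.55 + $1,630.80 = $7,229.32
Net pay: $20,385.00 − $7,229.32 = $13,155.68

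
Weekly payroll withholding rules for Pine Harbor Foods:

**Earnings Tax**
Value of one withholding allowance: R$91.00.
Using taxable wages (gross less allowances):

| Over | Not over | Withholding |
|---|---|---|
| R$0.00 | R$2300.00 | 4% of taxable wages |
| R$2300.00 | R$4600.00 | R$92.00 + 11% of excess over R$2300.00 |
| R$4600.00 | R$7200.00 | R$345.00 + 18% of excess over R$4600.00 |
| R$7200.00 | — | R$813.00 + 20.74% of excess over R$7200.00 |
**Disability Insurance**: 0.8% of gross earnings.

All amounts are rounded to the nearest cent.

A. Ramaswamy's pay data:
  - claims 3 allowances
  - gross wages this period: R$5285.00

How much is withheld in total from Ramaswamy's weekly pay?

R$461.44

Earnings Tax: taxable = R$5285.00 − 3×R$91.00 = R$5012.00
  R$345.00 + 18% × (R$5012.00 − R$4600.00) = R$345.00 + 18% × R$412.00 = R$419.16
Disability Insurance: 0.8% × R$5285.00 = R$42.28
Total: R$419.16 + R$42.28 = R$461.44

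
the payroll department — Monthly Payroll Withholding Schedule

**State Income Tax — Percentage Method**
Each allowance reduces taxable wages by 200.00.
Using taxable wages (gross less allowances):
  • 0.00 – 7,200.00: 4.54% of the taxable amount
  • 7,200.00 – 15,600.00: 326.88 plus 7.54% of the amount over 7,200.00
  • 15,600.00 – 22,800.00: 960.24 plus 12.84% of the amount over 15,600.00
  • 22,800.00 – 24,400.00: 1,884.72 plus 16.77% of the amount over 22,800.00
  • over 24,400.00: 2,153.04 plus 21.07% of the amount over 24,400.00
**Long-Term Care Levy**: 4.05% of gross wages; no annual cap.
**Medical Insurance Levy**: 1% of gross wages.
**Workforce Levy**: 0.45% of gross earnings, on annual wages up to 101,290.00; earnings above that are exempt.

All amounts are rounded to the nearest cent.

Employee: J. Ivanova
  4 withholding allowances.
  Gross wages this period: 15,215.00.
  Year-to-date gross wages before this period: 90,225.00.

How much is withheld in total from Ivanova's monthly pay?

1,689.04

State Income Tax: taxable = 15,215.00 − 4×200.00 = 14,415.00
  326.88 + 7.54% × (14,415.00 − 7,200.00) = 326.88 + 7.54% × 7,215.00 = 870.89
Long-Term Care Levy: 4.05% × 15,215.00 = 616.21
Medical Insurance Levy: 1% × 15,215.00 = 152.15
Workforce Levy: cap 101,290.00 − YTD 90,225.00 = 11,065.00 subject; 0.45% × 11,065.00 = 49.79
Total: 870.89 + 616.21 + 152.15 + 49.79 = 1,689.04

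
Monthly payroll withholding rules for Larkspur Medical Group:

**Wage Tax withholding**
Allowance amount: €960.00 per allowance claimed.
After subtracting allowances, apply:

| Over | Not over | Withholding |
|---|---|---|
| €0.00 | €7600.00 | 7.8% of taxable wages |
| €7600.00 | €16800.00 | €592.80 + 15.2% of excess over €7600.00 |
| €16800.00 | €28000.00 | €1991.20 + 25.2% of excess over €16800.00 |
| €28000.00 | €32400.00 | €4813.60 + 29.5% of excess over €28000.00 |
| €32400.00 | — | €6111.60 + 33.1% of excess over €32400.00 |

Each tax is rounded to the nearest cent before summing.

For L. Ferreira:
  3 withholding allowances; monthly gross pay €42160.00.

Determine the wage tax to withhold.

€8388.88

Wage Tax: taxable = €42160.00 − 3×€960.00 = €39280.00
  €6111.60 + 33.1% × (€39280.00 − €32400.00) = €6111.60 + 33.1% × €6880.00 = €8388.88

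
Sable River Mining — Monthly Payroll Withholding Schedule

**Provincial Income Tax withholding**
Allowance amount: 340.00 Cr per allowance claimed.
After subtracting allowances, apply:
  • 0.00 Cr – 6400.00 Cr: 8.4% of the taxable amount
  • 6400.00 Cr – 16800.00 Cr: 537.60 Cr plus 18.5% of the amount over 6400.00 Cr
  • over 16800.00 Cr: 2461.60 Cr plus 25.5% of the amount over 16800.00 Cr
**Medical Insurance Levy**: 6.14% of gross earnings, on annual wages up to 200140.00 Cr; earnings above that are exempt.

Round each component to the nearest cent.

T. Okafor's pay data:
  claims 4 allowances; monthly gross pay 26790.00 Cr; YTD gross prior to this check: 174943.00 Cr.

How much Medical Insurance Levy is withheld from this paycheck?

1547.10 Cr

Medical Insurance Levy: cap 200140.00 Cr − YTD 174943.00 Cr = 25197.00 Cr subject; 6.14% × 25197.00 Cr = 1547.10 Cr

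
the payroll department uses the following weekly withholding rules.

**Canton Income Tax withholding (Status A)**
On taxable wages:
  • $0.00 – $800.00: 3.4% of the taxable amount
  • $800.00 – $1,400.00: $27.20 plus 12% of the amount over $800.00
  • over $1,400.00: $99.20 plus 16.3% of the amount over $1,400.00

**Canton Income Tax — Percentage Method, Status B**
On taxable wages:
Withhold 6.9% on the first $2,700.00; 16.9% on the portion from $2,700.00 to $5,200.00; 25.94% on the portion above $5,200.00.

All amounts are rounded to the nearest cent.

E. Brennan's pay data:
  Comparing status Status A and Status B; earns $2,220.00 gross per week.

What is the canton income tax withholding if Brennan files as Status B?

Canton Income Tax (Status B): taxable = $2,220.00
  6.9% × $2,220.00 = $153.18

$153.18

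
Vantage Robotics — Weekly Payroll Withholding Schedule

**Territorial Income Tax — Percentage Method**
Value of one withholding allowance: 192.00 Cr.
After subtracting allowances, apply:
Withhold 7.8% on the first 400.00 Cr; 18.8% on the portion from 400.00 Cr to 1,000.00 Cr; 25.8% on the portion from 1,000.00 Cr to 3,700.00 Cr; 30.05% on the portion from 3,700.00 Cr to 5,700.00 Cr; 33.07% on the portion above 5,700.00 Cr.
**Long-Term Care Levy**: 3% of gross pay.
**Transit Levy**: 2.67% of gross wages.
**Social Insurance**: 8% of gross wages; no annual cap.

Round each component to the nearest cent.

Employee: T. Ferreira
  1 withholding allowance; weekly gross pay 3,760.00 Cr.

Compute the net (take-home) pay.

2,439.47 Cr

Territorial Income Tax: taxable = 3,760.00 Cr − 1×192.00 Cr = 3,568.00 Cr
  144.00 Cr + 25.8% × (3,568.00 Cr − 1,000.00 Cr) = 144.00 Cr + 25.8% × 2,568.00 Cr = 806.54 Cr
Long-Term Care Levy: 3% × 3,760.00 Cr = 112.80 Cr
Transit Levy: 2.67% × 3,760.00 Cr = 100.39 Cr
Social Insurance: 8% × 3,760.00 Cr = 300.80 Cr
Total withheld: 806.54 Cr + 112.80 Cr + 100.39 Cr + 300.80 Cr = 1,320.53 Cr
Net pay: 3,760.00 Cr − 1,320.53 Cr = 2,439.47 Cr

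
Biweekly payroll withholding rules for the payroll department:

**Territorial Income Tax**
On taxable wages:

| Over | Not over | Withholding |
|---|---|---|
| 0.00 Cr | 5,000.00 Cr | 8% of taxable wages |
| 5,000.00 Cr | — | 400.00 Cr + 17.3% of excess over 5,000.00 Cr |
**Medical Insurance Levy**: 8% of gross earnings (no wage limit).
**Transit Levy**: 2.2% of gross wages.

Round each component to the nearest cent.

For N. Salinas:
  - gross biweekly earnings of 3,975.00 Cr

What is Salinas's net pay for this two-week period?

Territorial Income Tax: taxable = 3,975.00 Cr
  8% × 3,975.00 Cr = 318.00 Cr
Medical Insurance Levy: 8% × 3,975.00 Cr = 318.00 Cr
Transit Levy: 2.2% × 3,975.00 Cr = 87.45 Cr
Total withheld: 318.00 Cr + 318.00 Cr + 87.45 Cr = 723.45 Cr
Net pay: 3,975.00 Cr − 723.45 Cr = 3,251.55 Cr

3,251.55 Cr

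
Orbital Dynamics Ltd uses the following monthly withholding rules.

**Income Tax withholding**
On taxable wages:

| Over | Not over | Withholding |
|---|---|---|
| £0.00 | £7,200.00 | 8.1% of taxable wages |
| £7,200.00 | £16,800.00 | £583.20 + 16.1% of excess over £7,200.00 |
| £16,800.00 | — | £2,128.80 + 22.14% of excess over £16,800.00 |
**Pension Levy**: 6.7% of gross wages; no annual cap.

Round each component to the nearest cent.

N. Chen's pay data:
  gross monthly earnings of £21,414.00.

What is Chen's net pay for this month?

£16,828.92

Income Tax: taxable = £21,414.00
  £2,128.80 + 22.14% × (£21,414.00 − £16,800.00) = £2,128.80 + 22.14% × £4,614.00 = £3,150.34
Pension Levy: 6.7% × £21,414.00 = £1,434.74
Total withheld: £3,150.34 + £1,434.74 = £4,585.08
Net pay: £21,414.00 − £4,585.08 = £16,828.92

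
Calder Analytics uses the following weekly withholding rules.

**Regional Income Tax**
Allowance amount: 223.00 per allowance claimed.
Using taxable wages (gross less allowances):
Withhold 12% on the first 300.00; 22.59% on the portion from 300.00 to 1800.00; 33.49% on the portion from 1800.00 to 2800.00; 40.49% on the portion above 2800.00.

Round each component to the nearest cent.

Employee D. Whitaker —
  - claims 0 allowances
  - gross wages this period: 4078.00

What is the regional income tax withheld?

Regional Income Tax: taxable = 4078.00
  709.75 + 40.49% × (4078.00 − 2800.00) = 709.75 + 40.49% × 1278.00 = 1227.21

1227.21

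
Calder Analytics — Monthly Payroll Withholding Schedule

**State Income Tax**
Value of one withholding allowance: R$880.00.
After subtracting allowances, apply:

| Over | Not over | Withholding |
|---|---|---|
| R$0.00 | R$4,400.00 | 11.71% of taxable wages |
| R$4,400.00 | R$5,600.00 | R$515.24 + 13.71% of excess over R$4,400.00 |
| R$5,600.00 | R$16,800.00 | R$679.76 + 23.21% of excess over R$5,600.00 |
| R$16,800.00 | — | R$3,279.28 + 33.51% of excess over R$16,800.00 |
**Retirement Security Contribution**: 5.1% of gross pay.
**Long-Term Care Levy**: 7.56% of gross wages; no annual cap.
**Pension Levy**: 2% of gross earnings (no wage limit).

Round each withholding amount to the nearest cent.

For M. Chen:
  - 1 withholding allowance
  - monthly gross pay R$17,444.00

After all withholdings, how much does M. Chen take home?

R$11,662.21

State Income Tax: taxable = R$17,444.00 − 1×R$880.00 = R$16,564.00
  R$679.76 + 23.21% × (R$16,564.00 − R$5,600.00) = R$679.76 + 23.21% × R$10,964.00 = R$3,224.50
Retirement Security Contribution: 5.1% × R$17,444.00 = R$889.64
Long-Term Care Levy: 7.56% × R$17,444.00 = R$1,318.77
Pension Levy: 2% × R$17,444.00 = R$348.88
Total withheld: R$3,224.50 + R$889.64 + R$1,318.77 + R$348.88 = R$5,781.79
Net pay: R$17,444.00 − R$5,781.79 = R$11,662.21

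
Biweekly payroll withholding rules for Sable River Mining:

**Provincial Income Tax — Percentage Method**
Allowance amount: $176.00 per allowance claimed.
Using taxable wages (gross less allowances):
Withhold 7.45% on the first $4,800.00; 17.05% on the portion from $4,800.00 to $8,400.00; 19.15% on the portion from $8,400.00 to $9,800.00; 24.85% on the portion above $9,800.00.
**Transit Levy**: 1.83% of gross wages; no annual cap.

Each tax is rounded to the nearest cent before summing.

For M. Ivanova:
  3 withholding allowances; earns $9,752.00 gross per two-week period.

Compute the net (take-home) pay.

Provincial Income Tax: taxable = $9,752.00 − 3×$176.00 = $9,224.00
  $971.40 + 19.15% × ($9,224.00 − $8,400.00) = $971.40 + 19.15% × $824.00 = $1,129.20
Transit Levy: 1.83% × $9,752.00 = $178.46
Total withheld: $1,129.20 + $178.46 = $1,307.66
Net pay: $9,752.00 − $1,307.66 = $8,444.34

$8,444.34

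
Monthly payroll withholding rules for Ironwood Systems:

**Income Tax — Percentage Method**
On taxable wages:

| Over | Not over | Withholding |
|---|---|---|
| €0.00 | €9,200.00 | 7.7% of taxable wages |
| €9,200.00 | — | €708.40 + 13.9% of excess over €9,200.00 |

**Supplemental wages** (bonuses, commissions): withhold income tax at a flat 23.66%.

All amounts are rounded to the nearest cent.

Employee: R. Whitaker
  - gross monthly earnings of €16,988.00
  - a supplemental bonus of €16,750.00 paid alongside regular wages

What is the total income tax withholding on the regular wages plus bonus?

€5,753.98

Income Tax: taxable = €16,988.00
  €708.40 + 13.9% × (€16,988.00 − €9,200.00) = €708.40 + 13.9% × €7,788.00 = €1,790.93
Supplemental (23.66% flat on bonus): 23.66% × €16,750.00 = €3,963.05
Total income tax: €1,790.93 + €3,963.05 = €5,753.98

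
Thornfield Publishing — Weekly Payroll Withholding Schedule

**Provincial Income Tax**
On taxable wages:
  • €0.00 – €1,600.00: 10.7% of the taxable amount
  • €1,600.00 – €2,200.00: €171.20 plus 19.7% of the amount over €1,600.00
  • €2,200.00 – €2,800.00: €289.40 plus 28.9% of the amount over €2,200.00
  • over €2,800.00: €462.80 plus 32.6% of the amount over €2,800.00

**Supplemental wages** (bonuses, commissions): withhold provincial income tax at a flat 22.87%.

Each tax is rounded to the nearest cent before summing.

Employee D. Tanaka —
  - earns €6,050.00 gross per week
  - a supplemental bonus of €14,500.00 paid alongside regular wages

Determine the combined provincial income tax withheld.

€4,838.45

Provincial Income Tax: taxable = €6,050.00
  €462.80 + 32.6% × (€6,050.00 − €2,800.00) = €462.80 + 32.6% × €3,250.00 = €1,522.30
Supplemental (22.87% flat on bonus): 22.87% × €14,500.00 = €3,316.15
Total provincial income tax: €1,522.30 + €3,316.15 = €4,838.45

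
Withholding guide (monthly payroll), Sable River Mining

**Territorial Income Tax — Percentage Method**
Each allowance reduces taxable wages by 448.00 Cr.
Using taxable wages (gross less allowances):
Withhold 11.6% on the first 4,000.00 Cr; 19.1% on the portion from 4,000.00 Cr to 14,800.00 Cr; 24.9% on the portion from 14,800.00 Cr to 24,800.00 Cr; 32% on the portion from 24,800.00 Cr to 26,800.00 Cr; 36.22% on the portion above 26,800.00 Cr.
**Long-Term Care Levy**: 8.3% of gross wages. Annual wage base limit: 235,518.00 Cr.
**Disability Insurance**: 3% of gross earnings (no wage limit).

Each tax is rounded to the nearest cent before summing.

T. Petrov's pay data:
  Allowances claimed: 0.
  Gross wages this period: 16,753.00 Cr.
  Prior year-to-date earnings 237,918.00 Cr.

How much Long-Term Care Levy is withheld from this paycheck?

Long-Term Care Levy: YTD 237,918.00 Cr ≥ cap 235,518.00 Cr → 0.00 Cr

0.00 Cr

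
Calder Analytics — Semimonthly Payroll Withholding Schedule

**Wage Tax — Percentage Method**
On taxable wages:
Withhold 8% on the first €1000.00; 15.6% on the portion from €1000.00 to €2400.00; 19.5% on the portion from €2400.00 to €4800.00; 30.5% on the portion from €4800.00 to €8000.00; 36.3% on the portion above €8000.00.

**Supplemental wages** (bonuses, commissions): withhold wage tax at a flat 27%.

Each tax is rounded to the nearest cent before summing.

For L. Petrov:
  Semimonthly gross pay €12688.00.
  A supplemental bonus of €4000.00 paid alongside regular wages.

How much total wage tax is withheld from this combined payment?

Wage Tax: taxable = €12688.00
  €1742.40 + 36.3% × (€12688.00 − €8000.00) = €1742.40 + 36.3% × €4688.00 = €3444.14
Supplemental (27% flat on bonus): 27% × €4000.00 = €1080.00
Total wage tax: €3444.14 + €1080.00 = €4524.14

€4524.14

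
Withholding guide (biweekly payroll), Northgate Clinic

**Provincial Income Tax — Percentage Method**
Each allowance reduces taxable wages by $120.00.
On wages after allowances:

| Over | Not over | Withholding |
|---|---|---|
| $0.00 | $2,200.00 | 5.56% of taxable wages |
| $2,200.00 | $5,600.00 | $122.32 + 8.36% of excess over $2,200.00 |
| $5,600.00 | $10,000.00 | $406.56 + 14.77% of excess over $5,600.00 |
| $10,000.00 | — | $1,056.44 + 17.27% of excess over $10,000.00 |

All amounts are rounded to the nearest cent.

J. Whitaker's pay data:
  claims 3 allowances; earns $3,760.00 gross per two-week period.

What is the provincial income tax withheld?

$222.64

Provincial Income Tax: taxable = $3,760.00 − 3×$120.00 = $3,400.00
  $122.32 + 8.36% × ($3,400.00 − $2,200.00) = $122.32 + 8.36% × $1,200.00 = $222.64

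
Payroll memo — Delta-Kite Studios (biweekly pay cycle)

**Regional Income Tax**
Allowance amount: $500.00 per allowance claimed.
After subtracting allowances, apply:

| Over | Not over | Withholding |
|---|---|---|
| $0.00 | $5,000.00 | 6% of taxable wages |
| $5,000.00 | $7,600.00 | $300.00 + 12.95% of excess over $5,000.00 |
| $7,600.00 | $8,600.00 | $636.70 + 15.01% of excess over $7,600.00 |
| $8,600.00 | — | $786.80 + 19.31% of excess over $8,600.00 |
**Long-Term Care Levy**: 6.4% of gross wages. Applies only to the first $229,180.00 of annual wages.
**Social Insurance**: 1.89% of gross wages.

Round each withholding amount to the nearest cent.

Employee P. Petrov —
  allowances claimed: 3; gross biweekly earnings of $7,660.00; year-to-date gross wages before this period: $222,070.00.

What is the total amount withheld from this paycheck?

Regional Income Tax: taxable = $7,660.00 − 3×$500.00 = $6,160.00
  $300.00 + 12.95% × ($6,160.00 − $5,000.00) = $300.00 + 12.95% × $1,160.00 = $450.22
Long-Term Care Levy: cap $229,180.00 − YTD $222,070.00 = $7,110.00 subject; 6.4% × $7,110.00 = $455.04
Social Insurance: 1.89% × $7,660.00 = $144.77
Total: $450.22 + $455.04 + $144.77 = $1,050.03

$1,050.03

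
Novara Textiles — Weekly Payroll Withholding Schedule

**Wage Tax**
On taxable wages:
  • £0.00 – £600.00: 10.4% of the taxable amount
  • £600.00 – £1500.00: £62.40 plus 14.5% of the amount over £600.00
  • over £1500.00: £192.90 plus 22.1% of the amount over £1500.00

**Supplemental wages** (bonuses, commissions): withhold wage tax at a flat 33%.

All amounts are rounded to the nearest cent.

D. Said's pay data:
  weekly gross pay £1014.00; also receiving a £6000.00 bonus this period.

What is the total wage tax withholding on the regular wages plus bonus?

£2102.43

Wage Tax: taxable = £1014.00
  £62.40 + 14.5% × (£1014.00 − £600.00) = £62.40 + 14.5% × £414.00 = £122.43
Supplemental (33% flat on bonus): 33% × £6000.00 = £1980.00
Total wage tax: £122.43 + £1980.00 = £2102.43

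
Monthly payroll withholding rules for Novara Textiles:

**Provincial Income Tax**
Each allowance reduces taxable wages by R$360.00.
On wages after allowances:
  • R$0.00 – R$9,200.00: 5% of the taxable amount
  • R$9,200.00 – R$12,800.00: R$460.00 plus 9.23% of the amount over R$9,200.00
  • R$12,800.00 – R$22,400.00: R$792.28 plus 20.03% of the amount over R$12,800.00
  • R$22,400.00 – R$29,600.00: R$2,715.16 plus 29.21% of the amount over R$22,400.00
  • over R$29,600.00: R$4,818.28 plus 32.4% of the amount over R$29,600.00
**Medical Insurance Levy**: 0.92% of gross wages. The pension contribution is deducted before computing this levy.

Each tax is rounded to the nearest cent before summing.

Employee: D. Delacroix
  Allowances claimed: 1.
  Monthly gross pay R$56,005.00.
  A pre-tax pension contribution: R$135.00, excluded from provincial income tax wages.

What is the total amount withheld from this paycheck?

Provincial Income Tax: taxable = R$56,005.00 − R$135.00 − 1×R$360.00 = R$55,510.00
  R$4,818.28 + 32.4% × (R$55,510.00 − R$29,600.00) = R$4,818.28 + 32.4% × R$25,910.00 = R$13,213.12
Medical Insurance Levy: 0.92% × R$55,870.00 = R$514.00
Total: R$13,213.12 + R$514.00 = R$13,727.12

R$13,727.12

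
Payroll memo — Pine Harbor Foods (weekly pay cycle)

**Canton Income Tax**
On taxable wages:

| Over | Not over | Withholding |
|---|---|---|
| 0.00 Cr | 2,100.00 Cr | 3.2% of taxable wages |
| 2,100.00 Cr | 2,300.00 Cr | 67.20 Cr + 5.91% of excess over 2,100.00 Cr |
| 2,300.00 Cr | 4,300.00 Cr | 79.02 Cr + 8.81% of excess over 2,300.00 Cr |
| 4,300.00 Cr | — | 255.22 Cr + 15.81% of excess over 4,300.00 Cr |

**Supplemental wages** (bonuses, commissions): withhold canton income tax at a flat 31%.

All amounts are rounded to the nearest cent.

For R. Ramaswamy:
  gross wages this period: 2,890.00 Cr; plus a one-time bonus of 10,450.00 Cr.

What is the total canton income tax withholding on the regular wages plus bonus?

3,370.50 Cr

Canton Income Tax: taxable = 2,890.00 Cr
  79.02 Cr + 8.81% × (2,890.00 Cr − 2,300.00 Cr) = 79.02 Cr + 8.81% × 590.00 Cr = 131.00 Cr
Supplemental (31% flat on bonus): 31% × 10,450.00 Cr = 3,239.50 Cr
Total canton income tax: 131.00 Cr + 3,239.50 Cr = 3,370.50 Cr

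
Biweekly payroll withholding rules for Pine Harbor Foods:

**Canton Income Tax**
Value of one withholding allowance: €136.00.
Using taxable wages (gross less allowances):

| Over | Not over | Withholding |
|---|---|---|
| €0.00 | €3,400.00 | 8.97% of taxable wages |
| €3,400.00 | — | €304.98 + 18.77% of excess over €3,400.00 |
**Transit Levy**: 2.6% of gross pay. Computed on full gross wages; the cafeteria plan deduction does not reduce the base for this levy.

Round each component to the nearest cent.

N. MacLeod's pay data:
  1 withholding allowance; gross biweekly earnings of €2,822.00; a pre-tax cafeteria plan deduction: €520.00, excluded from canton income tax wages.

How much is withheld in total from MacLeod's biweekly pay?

€267.66

Canton Income Tax: taxable = €2,822.00 − €520.00 − 1×€136.00 = €2,166.00
  8.97% × €2,166.00 = €194.29
Transit Levy: 2.6% × €2,822.00 = €73.37
Total: €194.29 + €73.37 = €267.66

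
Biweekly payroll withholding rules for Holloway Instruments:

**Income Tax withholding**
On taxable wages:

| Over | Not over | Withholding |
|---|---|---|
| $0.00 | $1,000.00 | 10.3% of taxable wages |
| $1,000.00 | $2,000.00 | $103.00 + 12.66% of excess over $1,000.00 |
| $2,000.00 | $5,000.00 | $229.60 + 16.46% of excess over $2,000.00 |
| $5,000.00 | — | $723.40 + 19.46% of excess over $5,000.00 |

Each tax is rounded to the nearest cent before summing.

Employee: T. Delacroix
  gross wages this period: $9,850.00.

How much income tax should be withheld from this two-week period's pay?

Income Tax: taxable = $9,850.00
  $723.40 + 19.46% × ($9,850.00 − $5,000.00) = $723.40 + 19.46% × $4,850.00 = $1,667.21

$1,667.21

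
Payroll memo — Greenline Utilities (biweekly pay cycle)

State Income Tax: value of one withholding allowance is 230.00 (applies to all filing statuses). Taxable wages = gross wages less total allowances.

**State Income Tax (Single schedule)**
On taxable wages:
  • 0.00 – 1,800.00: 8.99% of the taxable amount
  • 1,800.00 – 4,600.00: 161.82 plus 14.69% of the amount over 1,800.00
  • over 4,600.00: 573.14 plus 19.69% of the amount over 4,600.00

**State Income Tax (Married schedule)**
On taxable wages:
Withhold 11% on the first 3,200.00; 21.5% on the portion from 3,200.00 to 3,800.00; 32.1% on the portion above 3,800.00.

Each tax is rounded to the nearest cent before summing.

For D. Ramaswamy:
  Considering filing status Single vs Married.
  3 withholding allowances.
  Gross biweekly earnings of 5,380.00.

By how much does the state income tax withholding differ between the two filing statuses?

175.83

State Income Tax (Single): taxable = 5,380.00 − 3×230.00 = 4,690.00
  573.14 + 19.69% × (4,690.00 − 4,600.00) = 573.14 + 19.69% × 90.00 = 590.86
State Income Tax (Married): taxable = 5,380.00 − 3×230.00 = 4,690.00
  481.00 + 32.1% × (4,690.00 − 3,800.00) = 481.00 + 32.1% × 890.00 = 766.69
Difference: |590.86 − 766.69| = 175.83 (higher under Married)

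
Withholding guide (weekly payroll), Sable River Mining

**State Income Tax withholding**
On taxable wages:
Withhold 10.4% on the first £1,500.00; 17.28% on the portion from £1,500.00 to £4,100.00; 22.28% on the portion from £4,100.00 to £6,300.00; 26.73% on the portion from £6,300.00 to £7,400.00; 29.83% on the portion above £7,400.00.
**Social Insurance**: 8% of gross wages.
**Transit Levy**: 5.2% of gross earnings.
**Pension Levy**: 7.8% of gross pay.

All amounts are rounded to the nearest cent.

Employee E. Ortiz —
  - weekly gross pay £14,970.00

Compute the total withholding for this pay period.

£6,791.30

State Income Tax: taxable = £14,970.00
  £1,389.47 + 29.83% × (£14,970.00 − £7,400.00) = £1,389.47 + 29.83% × £7,570.00 = £3,647.60
Social Insurance: 8% × £14,970.00 = £1,197.60
Transit Levy: 5.2% × £14,970.00 = £778.44
Pension Levy: 7.8% × £14,970.00 = £1,167.66
Total: £3,647.60 + £1,197.60 + £778.44 + £1,167.66 = £6,791.30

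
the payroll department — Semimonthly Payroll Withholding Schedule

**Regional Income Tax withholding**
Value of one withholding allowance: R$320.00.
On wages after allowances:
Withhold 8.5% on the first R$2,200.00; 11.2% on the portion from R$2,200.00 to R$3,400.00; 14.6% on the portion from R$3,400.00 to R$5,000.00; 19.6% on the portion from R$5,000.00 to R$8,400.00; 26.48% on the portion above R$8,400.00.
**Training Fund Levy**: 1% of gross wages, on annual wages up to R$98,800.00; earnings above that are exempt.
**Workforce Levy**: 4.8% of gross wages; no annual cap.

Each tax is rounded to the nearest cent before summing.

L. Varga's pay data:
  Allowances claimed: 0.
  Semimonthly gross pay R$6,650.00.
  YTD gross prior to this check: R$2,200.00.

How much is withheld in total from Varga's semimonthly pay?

R$1,264.10

Regional Income Tax: taxable = R$6,650.00
  R$555.00 + 19.6% × (R$6,650.00 − R$5,000.00) = R$555.00 + 19.6% × R$1,650.00 = R$878.40
Training Fund Levy: 1% × R$6,650.00 = R$66.50
Workforce Levy: 4.8% × R$6,650.00 = R$319.20
Total: R$878.40 + R$66.50 + R$319.20 = R$1,264.10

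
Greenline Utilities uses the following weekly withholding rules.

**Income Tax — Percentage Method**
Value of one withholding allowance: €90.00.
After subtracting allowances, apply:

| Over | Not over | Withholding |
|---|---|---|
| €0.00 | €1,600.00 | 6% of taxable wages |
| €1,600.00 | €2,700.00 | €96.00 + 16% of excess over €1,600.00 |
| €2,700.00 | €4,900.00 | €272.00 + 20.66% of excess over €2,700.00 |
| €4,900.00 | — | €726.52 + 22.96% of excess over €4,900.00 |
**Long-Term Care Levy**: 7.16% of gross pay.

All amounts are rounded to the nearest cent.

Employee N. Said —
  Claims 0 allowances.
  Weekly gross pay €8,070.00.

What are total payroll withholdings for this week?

€2,032.16

Income Tax: taxable = €8,070.00
  €726.52 + 22.96% × (€8,070.00 − €4,900.00) = €726.52 + 22.96% × €3,170.00 = €1,454.35
Long-Term Care Levy: 7.16% × €8,070.00 = €577.81
Total: €1,454.35 + €577.81 = €2,032.16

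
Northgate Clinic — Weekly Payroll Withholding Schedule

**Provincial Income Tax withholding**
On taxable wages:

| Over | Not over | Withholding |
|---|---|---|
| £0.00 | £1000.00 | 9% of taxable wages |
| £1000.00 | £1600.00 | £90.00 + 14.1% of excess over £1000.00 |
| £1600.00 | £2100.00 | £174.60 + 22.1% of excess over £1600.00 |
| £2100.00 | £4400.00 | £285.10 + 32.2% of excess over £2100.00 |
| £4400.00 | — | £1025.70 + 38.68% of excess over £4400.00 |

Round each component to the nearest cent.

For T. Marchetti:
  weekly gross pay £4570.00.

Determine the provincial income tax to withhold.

£1091.46

Provincial Income Tax: taxable = £4570.00
  £1025.70 + 38.68% × (£4570.00 − £4400.00) = £1025.70 + 38.68% × £170.00 = £1091.46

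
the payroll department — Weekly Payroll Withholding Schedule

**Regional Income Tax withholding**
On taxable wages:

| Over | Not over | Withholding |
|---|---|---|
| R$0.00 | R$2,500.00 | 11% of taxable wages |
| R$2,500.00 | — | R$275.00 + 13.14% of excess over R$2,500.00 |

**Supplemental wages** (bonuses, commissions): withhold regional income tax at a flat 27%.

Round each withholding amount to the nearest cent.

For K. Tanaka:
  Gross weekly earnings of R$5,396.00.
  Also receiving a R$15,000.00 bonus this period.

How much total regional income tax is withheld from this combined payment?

Regional Income Tax: taxable = R$5,396.00
  R$275.00 + 13.14% × (R$5,396.00 − R$2,500.00) = R$275.00 + 13.14% × R$2,896.00 = R$655.53
Supplemental (27% flat on bonus): 27% × R$15,000.00 = R$4,050.00
Total regional income tax: R$655.53 + R$4,050.00 = R$4,705.53

R$4,705.53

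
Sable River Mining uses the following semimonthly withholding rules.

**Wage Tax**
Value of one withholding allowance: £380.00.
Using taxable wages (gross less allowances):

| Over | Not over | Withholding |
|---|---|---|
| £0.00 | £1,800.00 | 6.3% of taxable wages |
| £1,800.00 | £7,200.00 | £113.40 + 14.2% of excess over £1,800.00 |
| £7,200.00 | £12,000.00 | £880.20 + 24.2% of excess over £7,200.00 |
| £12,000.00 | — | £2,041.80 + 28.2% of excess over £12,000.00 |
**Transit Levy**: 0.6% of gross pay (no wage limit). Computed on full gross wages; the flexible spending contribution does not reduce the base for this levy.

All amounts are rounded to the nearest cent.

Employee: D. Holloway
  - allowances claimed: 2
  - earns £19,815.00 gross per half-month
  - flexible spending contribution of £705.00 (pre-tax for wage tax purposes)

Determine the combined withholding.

£3,951.39

Wage Tax: taxable = £19,815.00 − £705.00 − 2×£380.00 = £18,350.00
  £2,041.80 + 28.2% × (£18,350.00 − £12,000.00) = £2,041.80 + 28.2% × £6,350.00 = £3,832.50
Transit Levy: 0.6% × £19,815.00 = £118.89
Total: £3,832.50 + £118.89 = £3,951.39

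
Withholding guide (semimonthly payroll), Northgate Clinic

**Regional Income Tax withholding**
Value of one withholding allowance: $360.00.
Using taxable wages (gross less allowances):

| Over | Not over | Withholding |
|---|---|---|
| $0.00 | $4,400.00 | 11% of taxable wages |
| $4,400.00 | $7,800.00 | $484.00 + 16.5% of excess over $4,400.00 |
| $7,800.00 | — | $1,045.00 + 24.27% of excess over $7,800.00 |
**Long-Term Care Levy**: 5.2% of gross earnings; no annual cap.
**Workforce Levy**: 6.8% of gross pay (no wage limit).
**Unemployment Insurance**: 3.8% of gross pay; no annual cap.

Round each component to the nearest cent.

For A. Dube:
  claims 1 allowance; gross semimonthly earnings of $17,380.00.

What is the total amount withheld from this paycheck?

Regional Income Tax: taxable = $17,380.00 − 1×$360.00 = $17,020.00
  $1,045.00 + 24.27% × ($17,020.00 − $7,800.00) = $1,045.00 + 24.27% × $9,220.00 = $3,282.69
Long-Term Care Levy: 5.2% × $17,380.00 = $903.76
Workforce Levy: 6.8% × $17,380.00 = $1,181.84
Unemployment Insurance: 3.8% × $17,380.00 = $660.44
Total: $3,282.69 + $903.76 + $1,181.84 + $660.44 = $6,028.73

$6,028.73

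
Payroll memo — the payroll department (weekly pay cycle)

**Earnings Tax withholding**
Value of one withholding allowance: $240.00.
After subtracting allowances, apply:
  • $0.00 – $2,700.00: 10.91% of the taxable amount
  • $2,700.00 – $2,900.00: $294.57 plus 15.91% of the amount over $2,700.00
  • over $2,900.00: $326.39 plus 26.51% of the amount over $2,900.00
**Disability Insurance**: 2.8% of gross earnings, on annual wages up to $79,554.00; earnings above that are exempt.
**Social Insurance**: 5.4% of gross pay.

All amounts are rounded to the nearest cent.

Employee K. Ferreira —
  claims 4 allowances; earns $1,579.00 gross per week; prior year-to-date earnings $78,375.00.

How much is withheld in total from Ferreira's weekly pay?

Earnings Tax: taxable = $1,579.00 − 4×$240.00 = $619.00
  10.91% × $619.00 = $67.53
Disability Insurance: cap $79,554.00 − YTD $78,375.00 = $1,179.00 subject; 2.8% × $1,179.00 = $33.01
Social Insurance: 5.4% × $1,579.00 = $85.27
Total: $67.53 + $33.01 + $85.27 = $185.81

$185.81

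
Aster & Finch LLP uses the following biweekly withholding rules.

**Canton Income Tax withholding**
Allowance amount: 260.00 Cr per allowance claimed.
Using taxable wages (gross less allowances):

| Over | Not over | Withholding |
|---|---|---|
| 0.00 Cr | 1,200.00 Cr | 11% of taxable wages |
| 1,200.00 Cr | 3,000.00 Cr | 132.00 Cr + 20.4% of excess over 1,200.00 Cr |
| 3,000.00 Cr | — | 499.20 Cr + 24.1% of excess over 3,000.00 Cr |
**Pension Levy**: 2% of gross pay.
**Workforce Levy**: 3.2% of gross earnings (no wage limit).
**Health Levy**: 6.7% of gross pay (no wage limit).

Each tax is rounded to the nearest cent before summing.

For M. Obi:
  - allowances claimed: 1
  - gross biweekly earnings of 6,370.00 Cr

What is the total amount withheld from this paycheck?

2,006.74 Cr

Canton Income Tax: taxable = 6,370.00 Cr − 1×260.00 Cr = 6,110.00 Cr
  499.20 Cr + 24.1% × (6,110.00 Cr − 3,000.00 Cr) = 499.20 Cr + 24.1% × 3,110.00 Cr = 1,248.71 Cr
Pension Levy: 2% × 6,370.00 Cr = 127.40 Cr
Workforce Levy: 3.2% × 6,370.00 Cr = 203.84 Cr
Health Levy: 6.7% × 6,370.00 Cr = 426.79 Cr
Total: 1,248.71 Cr + 127.40 Cr + 203.84 Cr + 426.79 Cr = 2,006.74 Cr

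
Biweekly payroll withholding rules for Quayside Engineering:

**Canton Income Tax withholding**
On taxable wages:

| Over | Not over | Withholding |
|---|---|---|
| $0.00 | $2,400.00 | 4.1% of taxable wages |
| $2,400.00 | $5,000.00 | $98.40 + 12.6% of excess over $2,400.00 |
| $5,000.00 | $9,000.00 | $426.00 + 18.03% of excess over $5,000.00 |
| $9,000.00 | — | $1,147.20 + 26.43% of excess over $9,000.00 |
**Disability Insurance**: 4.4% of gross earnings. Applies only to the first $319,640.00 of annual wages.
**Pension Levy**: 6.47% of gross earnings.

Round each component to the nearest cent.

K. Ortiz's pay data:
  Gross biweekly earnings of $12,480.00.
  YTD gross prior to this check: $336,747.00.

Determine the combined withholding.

Canton Income Tax: taxable = $12,480.00
  $1,147.20 + 26.43% × ($12,480.00 − $9,000.00) = $1,147.20 + 26.43% × $3,480.00 = $2,066.96
Disability Insurance: YTD $336,747.00 ≥ cap $319,640.00 → $0.00
Pension Levy: 6.47% × $12,480.00 = $807.46
Total: $2,066.96 + $0.00 + $807.46 = $2,874.42

$2,874.42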